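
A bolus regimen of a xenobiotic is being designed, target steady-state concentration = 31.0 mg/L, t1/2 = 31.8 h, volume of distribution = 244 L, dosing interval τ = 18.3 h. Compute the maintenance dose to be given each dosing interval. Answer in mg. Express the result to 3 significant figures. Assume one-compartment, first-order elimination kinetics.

k = ln2 / t½ = 0.693147 / 31.8 = 0.02180 h⁻¹
CL = k × Vd = 0.02180 × 244 = 5.319 L/h
At steady state, Dose/τ = Css × CL.
Dose = Css × CL × τ = 31.0 × 5.319 × 18.3 = 3017 mg

3020 mg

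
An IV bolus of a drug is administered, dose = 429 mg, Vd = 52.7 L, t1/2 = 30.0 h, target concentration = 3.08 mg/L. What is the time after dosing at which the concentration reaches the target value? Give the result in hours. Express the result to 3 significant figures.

42.1 h

C₀ = Dose / Vd = 429.0 / 52.7 = 8.140 mg/L
k = ln2 / t½ = 0.693147 / 30.0 = 0.02310 h⁻¹
t = ln(C₀ / C) / k = ln(8.140 / 3.08) / 0.02310
  = ln(2.643) / 0.02310 = 0.9719 / 0.02310 = 42.07 h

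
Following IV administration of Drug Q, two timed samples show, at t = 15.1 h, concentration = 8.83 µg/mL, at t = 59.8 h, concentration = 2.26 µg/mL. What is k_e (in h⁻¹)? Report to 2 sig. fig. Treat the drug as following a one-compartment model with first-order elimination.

k = ln(C₁/C₂) / (t₂ − t₁) = ln(8.83/2.26) / (59.8 − 15.1)
  = 1.363 / 44.70 = 0.03049 h⁻¹

0.030 h⁻¹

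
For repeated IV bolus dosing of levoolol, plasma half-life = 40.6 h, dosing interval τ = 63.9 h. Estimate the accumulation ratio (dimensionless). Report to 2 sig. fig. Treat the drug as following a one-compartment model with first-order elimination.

1.5

k = ln2 / t½ = 0.693147 / 40.6 = 0.01707 h⁻¹
e^(−kτ) = e^(−0.01707 × 63.9) = 0.3360
Accumulation ratio R = 1 / (1 − e^(−kτ)) = 1 / (1 − 0.3360) = 1.506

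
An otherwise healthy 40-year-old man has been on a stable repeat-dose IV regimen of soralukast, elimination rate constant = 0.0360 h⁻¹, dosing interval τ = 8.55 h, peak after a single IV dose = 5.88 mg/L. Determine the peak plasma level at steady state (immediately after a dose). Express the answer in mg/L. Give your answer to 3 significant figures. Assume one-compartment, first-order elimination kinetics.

22.2 mg/L

e^(−kτ) = e^(−0.03600 × 8.55) = 0.7351
Accumulation ratio R = 1 / (1 − e^(−kτ)) = 1 / (1 − 0.7351) = 3.775
Steady-state peak = C₀ × R = 5.88 × 3.775 = 22.20 mg/L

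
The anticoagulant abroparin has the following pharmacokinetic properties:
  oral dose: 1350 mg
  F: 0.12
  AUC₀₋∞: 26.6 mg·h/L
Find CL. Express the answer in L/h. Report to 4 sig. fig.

CL = F·Dose / AUC = 0.12 × 1350 / 26.6 = 6.090 L/h

6.090 L/h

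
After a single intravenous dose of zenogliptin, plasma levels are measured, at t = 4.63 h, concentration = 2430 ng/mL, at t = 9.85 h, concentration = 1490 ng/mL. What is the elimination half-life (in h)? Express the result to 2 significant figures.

7.4 h

k = ln(C₁/C₂) / (t₂ − t₁) = ln(2430/1490) / (9.85 − 4.63)
  = 0.4891 / 5.220 = 0.09370 h⁻¹
t½ = ln2 / k = 0.693147 / 0.09370 = 7.398 h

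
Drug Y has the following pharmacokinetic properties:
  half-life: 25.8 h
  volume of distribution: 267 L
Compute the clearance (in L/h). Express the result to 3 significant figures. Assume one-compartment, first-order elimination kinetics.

7.17 L/h

k = ln2 / t½ = 0.693147 / 25.8 = 0.02687 h⁻¹
CL = k × Vd = 0.02687 × 267 = 7.174 L/h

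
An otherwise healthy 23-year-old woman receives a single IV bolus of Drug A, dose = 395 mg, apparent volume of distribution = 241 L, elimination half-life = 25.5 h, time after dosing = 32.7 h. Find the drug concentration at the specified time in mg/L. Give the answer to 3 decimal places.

0.674 mg/L

C₀ = Dose / Vd = 395.0 / 241 = 1.639 mg/L
k = ln2 / t½ = 0.693147 / 25.5 = 0.02718 h⁻¹
C = C₀ · e^(−k·t) = 1.639 × e^(−0.02718 × 32.7)
  = 1.639 × 0.4112 = 0.6740 mg/L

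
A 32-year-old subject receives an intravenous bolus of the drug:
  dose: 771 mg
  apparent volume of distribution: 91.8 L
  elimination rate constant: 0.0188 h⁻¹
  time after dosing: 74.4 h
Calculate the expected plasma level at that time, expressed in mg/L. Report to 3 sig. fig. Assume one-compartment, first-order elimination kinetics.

2.07 mg/L

C₀ = Dose / Vd = 771.0 / 91.8 = 8.399 mg/L
C = C₀ · e^(−k·t) = 8.399 × e^(−0.01880 × 74.4)
  = 8.399 × 0.2469 = 2.074 mg/L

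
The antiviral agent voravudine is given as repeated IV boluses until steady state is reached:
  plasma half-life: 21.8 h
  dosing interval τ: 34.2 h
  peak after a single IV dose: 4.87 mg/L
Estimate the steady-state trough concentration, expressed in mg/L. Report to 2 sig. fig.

k = ln2 / t½ = 0.693147 / 21.8 = 0.03180 h⁻¹
e^(−kτ) = e^(−0.03180 × 34.2) = 0.3370
Accumulation ratio R = 1 / (1 − e^(−kτ)) = 1 / (1 − 0.3370) = 1.508
Steady-state trough = C₀ × R × e^(−kτ) = 4.87 × 1.508 × 0.3370 = 2.475 mg/L

2.5 mg/L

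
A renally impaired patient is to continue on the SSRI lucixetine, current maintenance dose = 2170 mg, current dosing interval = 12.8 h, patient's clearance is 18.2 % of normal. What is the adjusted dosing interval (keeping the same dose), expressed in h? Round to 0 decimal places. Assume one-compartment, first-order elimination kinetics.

To keep the same average steady-state level, dosing rate must scale with clearance.
CL ratio = 18.2 / 100 = 0.1820
New interval (same dose) = 12.8 / 0.1820 = 70.33 h

70 h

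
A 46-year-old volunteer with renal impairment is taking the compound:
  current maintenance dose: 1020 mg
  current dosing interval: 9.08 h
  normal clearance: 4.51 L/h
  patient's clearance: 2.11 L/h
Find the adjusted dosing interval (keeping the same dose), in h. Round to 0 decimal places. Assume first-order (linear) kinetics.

19 h

To keep the same average steady-state level, dosing rate must scale with clearance.
CL ratio = 2.11 / 4.51 = 0.4678
New interval (same dose) = 9.08 / 0.4678 = 19.41 h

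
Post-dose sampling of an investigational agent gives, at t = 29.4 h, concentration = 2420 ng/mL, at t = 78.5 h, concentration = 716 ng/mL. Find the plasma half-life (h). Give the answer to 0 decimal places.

k = ln(C₁/C₂) / (t₂ − t₁) = ln(2420/716) / (78.5 − 29.4)
  = 1.218 / 49.10 = 0.02481 h⁻¹
t½ = ln2 / k = 0.693147 / 0.02481 = 27.94 h

28 h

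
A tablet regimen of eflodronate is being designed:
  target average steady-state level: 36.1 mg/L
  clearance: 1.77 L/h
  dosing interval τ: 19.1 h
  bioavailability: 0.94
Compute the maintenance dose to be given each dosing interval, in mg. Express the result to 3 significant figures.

At steady state, F × (Dose/τ) = Css × CL.
Dose = Css × CL × τ / F = 36.1 × 1.770 × 19.1 / 0.94 = 1298 mg

1300 mg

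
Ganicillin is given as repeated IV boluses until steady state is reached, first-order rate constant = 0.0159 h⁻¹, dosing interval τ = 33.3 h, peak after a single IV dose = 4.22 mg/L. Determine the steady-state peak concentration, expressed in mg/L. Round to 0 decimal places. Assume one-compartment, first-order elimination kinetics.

e^(−kτ) = e^(−0.01590 × 33.3) = 0.5889
Accumulation ratio R = 1 / (1 − e^(−kτ)) = 1 / (1 − 0.5889) = 2.432
Steady-state peak = C₀ × R = 4.22 × 2.432 = 10.26 mg/L

10 mg/L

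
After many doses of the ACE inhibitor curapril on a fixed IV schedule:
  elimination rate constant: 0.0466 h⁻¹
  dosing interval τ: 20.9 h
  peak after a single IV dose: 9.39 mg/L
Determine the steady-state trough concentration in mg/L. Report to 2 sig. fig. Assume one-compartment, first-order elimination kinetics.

5.7 mg/L

e^(−kτ) = e^(−0.04660 × 20.9) = 0.3776
Accumulation ratio R = 1 / (1 − e^(−kτ)) = 1 / (1 − 0.3776) = 1.607
Steady-state trough = C₀ × R × e^(−kτ) = 9.39 × 1.607 × 0.3776 = 5.698 mg/L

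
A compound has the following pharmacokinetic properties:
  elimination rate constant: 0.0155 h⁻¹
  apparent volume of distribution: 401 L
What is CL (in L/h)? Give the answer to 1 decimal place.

CL = k × Vd = 0.0155 × 401 = 6.216 L/h

6.2 L/h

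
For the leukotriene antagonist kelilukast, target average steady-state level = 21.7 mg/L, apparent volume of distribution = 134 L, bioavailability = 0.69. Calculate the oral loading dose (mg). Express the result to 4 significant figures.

4214 mg

LD = Css × Vd / F = 21.7 × 134 / 0.69 = 4214 mg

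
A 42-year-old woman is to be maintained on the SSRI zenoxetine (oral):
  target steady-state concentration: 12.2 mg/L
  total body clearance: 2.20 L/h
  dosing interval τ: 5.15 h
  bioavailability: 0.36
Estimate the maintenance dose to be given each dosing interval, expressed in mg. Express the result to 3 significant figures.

384 mg

At steady state, F × (Dose/τ) = Css × CL.
Dose = Css × CL × τ / F = 12.2 × 2.200 × 5.15 / 0.36 = 384.0 mg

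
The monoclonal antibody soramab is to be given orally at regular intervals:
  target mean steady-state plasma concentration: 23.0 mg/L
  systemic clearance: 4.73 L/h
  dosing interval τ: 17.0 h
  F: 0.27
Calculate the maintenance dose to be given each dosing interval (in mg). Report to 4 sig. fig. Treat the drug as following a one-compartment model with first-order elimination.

6850 mg

At steady state, F × (Dose/τ) = Css × CL.
Dose = Css × CL × τ / F = 23.0 × 4.730 × 17.0 / 0.27 = 6850 mg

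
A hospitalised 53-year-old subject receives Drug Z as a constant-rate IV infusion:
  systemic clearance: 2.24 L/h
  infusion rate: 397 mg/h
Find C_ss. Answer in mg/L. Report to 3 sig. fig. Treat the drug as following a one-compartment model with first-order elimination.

177 mg/L

At steady state Css = R₀ / CL = 397 / 2.240 = 177.2 mg/L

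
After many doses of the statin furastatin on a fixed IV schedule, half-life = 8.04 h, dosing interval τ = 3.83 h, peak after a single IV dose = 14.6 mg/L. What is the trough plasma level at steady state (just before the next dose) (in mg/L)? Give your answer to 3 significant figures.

k = ln2 / t½ = 0.693147 / 8.04 = 0.08621 h⁻¹
e^(−kτ) = e^(−0.08621 × 3.83) = 0.7188
Accumulation ratio R = 1 / (1 − e^(−kτ)) = 1 / (1 − 0.7188) = 3.556
Steady-state trough = C₀ × R × e^(−kτ) = 14.6 × 3.556 × 0.7188 = 37.32 mg/L

37.3 mg/L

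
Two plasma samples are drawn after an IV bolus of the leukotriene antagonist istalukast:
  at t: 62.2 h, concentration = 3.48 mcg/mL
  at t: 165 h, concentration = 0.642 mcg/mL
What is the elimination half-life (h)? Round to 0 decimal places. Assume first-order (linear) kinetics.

k = ln(C₁/C₂) / (t₂ − t₁) = ln(3.48/0.642) / (165 − 62.2)
  = 1.690 / 102.8 = 0.01644 h⁻¹
t½ = ln2 / k = 0.693147 / 0.01644 = 42.16 h

42 h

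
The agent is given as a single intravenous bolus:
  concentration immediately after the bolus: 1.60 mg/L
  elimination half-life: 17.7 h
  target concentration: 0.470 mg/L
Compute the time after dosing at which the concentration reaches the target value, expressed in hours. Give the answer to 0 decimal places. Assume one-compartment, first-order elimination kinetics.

k = ln2 / t½ = 0.693147 / 17.7 = 0.03916 h⁻¹
t = ln(C₀ / C) / k = ln(1.600 / 0.470) / 0.03916
  = ln(3.404) / 0.03916 = 1.225 / 0.03916 = 31.28 h

31 h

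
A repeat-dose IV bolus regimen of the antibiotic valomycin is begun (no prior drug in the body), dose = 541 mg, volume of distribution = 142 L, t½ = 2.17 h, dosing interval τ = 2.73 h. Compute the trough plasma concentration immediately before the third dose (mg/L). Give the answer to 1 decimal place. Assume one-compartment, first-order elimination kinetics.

C₀ per dose = Dose / Vd = 541 / 142 = 3.810 mg/L
k = ln2 / t½ = 0.693147 / 2.17 = 0.3194 h⁻¹
Fraction remaining after one interval: r = e^(−kτ) = e^(−0.3194 × 2.73) = 0.4181
Before dose 3, 2 doses have been given (aged 1τ, 2τ).
C_trough = C₀ × (r + r²) = 3.810 × (0.4181 + 0.1748) = 2.259 mg/L

2.3 mg/L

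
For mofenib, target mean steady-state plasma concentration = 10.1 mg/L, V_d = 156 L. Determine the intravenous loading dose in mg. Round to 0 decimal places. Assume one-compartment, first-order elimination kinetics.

1576 mg

LD = Css × Vd = 10.1 × 156 = 1576 mg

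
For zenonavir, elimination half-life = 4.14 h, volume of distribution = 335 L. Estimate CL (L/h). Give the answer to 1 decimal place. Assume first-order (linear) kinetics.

56.1 L/h

k = ln2 / t½ = 0.693147 / 4.14 = 0.1674 h⁻¹
CL = k × Vd = 0.1674 × 335 = 56.08 L/h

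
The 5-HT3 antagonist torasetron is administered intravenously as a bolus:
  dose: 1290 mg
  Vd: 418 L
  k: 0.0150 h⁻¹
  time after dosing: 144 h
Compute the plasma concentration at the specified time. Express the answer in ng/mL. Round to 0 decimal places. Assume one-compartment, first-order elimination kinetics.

C₀ = Dose / Vd = 1290 / 418 = 3.086 mg/L
C = C₀ · e^(−k·t) = 3.086 × e^(−0.01500 × 144)
  = 3.086 × 0.1153 = 0.3558 mg/L
Convert: 0.3558 mg/L × 1000 = 355.8 ng/mL

356 ng/mL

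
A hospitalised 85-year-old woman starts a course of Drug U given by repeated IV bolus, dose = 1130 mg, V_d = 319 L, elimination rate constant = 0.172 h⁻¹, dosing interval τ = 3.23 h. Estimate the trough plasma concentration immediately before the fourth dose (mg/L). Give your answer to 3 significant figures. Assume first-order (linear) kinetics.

3.87 mg/L

C₀ per dose = Dose / Vd = 1130 / 319 = 3.542 mg/L
Fraction remaining after one interval: r = e^(−kτ) = e^(−0.1720 × 3.23) = 0.5738
Before dose 4, 3 doses have been given (aged 1τ, 2τ, 3τ).
C_trough = C₀ × (r + r² + … + r^3) = C₀ × r(1−r^3)/(1−r)
        = 3.542 × 0.5738 × (1 − 0.1889) / (1 − 0.5738) = 3.868 mg/L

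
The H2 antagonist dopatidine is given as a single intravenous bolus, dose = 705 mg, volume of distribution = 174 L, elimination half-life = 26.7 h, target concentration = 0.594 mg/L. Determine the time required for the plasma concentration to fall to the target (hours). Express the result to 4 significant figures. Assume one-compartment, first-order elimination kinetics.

73.96 h

C₀ = Dose / Vd = 705.0 / 174 = 4.052 mg/L
k = ln2 / t½ = 0.693147 / 26.7 = 0.02596 h⁻¹
t = ln(C₀ / C) / k = ln(4.052 / 0.594) / 0.02596
  = ln(6.822) / 0.02596 = 1.920 / 0.02596 = 73.96 h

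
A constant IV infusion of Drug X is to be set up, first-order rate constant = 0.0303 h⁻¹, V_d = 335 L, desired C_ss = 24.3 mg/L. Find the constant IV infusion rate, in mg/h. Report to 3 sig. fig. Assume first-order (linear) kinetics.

247 mg/h

CL = k × Vd = 0.03030 × 335 = 10.15 L/h
At steady state, infusion rate R₀ = Css × CL = 24.3 × 10.15 = 246.6 mg/h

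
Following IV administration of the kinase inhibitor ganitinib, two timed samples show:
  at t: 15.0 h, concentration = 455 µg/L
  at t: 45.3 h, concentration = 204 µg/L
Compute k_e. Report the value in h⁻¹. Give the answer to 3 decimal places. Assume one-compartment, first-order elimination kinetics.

0.026 h⁻¹

k = ln(C₁/C₂) / (t₂ − t₁) = ln(455/204) / (45.3 − 15.0)
  = 0.8022 / 30.30 = 0.02648 h⁻¹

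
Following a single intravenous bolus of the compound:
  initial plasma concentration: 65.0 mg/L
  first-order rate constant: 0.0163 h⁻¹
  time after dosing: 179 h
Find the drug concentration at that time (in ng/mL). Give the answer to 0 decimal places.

3514 ng/mL

C = C₀ · e^(−k·t) = 65.00 × e^(−0.01630 × 179)
  = 65.00 × 0.05406 = 3.514 mg/L
Convert: 3.514 mg/L × 1000 = 3514 ng/mL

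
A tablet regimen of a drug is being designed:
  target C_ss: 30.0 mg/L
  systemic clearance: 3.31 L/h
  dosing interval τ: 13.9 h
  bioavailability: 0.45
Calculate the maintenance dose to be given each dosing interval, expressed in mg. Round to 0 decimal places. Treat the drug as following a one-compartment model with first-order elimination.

At steady state, F × (Dose/τ) = Css × CL.
Dose = Css × CL × τ / F = 30.0 × 3.310 × 13.9 / 0.45 = 3067 mg

3067 mg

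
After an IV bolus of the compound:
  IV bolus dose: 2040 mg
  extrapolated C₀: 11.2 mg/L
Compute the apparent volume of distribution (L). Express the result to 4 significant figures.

182.1 L

Vd = Dose / C₀ = 2040 / 11.2 = 182.1 L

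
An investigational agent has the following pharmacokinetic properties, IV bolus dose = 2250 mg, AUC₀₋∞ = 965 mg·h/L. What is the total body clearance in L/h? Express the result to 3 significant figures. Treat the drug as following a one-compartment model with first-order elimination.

2.33 L/h

CL = Dose / AUC = 2250 / 965 = 2.332 L/h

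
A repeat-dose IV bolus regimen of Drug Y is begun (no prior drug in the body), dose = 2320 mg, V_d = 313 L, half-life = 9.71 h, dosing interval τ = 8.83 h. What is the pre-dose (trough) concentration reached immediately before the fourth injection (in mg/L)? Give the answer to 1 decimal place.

7.2 mg/L

C₀ per dose = Dose / Vd = 2320 / 313 = 7.412 mg/L
k = ln2 / t½ = 0.693147 / 9.71 = 0.07138 h⁻¹
Fraction remaining after one interval: r = e^(−kτ) = e^(−0.07138 × 8.83) = 0.5324
Before dose 4, 3 doses have been given (aged 1τ, 2τ, 3τ).
C_trough = C₀ × (r + r² + … + r^3) = C₀ × r(1−r^3)/(1−r)
        = 7.412 × 0.5324 × (1 − 0.1509) / (1 − 0.5324) = 7.166 mg/L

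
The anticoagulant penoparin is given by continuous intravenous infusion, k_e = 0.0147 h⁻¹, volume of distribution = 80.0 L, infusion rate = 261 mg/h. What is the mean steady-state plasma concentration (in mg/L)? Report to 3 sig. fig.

222 mg/L

CL = k × Vd = 0.01470 × 80.0 = 1.176 L/h
At steady state Css = R₀ / CL = 261 / 1.176 = 221.9 mg/L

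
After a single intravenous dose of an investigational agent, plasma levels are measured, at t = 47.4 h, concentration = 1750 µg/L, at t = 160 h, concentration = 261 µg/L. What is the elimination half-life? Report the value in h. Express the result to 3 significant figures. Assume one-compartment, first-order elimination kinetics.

k = ln(C₁/C₂) / (t₂ − t₁) = ln(1750/261) / (160 − 47.4)
  = 1.903 / 112.6 = 0.01690 h⁻¹
t½ = ln2 / k = 0.693147 / 0.01690 = 41.01 h

41.0 h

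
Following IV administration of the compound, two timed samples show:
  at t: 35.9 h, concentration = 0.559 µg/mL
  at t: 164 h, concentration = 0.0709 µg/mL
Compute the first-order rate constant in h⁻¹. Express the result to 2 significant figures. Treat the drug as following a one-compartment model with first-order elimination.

0.016 h⁻¹

k = ln(C₁/C₂) / (t₂ − t₁) = ln(0.559/0.0709) / (164 − 35.9)
  = 2.065 / 128.1 = 0.01612 h⁻¹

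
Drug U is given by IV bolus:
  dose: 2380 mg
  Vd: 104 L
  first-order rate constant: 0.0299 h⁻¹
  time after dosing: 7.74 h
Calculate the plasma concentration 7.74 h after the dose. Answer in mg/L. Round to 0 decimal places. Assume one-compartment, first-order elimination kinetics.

18 mg/L

C₀ = Dose / Vd = 2380 / 104 = 22.88 mg/L
C = C₀ · e^(−k·t) = 22.88 × e^(−0.02990 × 7.74)
  = 22.88 × 0.7934 = 18.15 mg/L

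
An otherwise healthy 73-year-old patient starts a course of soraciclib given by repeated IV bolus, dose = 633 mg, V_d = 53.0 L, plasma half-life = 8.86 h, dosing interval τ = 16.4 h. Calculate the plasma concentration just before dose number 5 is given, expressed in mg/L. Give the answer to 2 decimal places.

4.55 mg/L

C₀ per dose = Dose / Vd = 633 / 53.0 = 11.94 mg/L
k = ln2 / t½ = 0.693147 / 8.86 = 0.07823 h⁻¹
Fraction remaining after one interval: r = e^(−kτ) = e^(−0.07823 × 16.4) = 0.2772
Before dose 5, 4 doses have been given (aged 1τ, 2τ, 3τ, 4τ).
C_trough = C₀ × (r + r² + … + r^4) = C₀ × r(1−r^4)/(1−r)
        = 11.94 × 0.2772 × (1 − 0.005904) / (1 − 0.2772) = 4.552 mg/L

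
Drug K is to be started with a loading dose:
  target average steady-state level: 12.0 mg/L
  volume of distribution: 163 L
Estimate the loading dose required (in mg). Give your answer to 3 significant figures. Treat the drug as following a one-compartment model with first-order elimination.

1960 mg

LD = Css × Vd = 12.0 × 163 = 1956 mg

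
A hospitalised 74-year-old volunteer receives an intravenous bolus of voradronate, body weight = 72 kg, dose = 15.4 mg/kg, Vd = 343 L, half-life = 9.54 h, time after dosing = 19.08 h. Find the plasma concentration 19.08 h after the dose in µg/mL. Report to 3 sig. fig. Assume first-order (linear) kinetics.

0.808 µg/mL

Total dose = 15.4 × 72 = 1109 mg
C₀ = Dose / Vd = 1109 / 343 = 3.233 mg/L
k = ln2 / t½ = 0.693147 / 9.54 = 0.07266 h⁻¹
t / t½ = 19.08 / 9.54 = 2 half-lives
C = C₀ × (1/2)^2 = 3.233 × 0.2500 = 0.8083 mg/L
(0.8083 mg/L = 0.8083 µg/mL)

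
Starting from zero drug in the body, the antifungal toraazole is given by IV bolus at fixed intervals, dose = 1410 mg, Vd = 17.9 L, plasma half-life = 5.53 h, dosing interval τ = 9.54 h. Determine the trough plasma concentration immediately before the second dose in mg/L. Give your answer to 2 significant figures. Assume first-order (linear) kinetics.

24 mg/L

C₀ per dose = Dose / Vd = 1410 / 17.9 = 78.77 mg/L
k = ln2 / t½ = 0.693147 / 5.53 = 0.1253 h⁻¹
Fraction remaining after one interval: r = e^(−kτ) = e^(−0.1253 × 9.54) = 0.3026
Before dose 2, 1 dose has been given (aged 1τ).
C_trough = C₀ × r = 78.77 × 0.3026 = 23.84 mg/L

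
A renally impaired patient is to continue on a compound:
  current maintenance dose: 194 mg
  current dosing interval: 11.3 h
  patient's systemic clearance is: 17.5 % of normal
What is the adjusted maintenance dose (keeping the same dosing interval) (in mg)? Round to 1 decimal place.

To keep the same average steady-state level, dosing rate must scale with clearance.
CL ratio = 17.5 / 100 = 0.1750
New dose (same interval) = 194 × 0.1750 = 33.95 mg

34.0 mg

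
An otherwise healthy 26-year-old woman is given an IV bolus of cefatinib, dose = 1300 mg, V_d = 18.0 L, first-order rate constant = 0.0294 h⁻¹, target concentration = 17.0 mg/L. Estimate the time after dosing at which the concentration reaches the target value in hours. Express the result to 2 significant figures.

C₀ = Dose / Vd = 1300 / 18.0 = 72.22 mg/L
t = ln(C₀ / C) / k = ln(72.22 / 17.0) / 0.02940
  = ln(4.248) / 0.02940 = 1.446 / 0.02940 = 49.18 h

49 h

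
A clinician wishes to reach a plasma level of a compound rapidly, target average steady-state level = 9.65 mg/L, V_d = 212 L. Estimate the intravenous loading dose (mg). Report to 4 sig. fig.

LD = Css × Vd = 9.65 × 212 = 2046 mg

2046 mg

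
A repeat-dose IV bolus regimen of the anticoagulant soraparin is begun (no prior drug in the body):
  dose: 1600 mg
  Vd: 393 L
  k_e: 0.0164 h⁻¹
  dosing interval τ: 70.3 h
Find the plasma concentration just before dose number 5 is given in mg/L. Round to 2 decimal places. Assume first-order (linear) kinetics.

C₀ per dose = Dose / Vd = 1600 / 393 = 4.071 mg/L
Fraction remaining after one interval: r = e^(−kτ) = e^(−0.01640 × 70.3) = 0.3157
Before dose 5, 4 doses have been given (aged 1τ, 2τ, 3τ, 4τ).
C_trough = C₀ × (r + r² + … + r^4) = C₀ × r(1−r^4)/(1−r)
        = 4.071 × 0.3157 × (1 − 0.009933) / (1 − 0.3157) = 1.859 mg/L

1.86 mg/L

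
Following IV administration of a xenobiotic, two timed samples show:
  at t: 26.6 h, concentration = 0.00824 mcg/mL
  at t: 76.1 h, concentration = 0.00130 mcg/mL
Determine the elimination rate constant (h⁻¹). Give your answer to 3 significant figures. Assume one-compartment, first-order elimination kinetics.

0.0373 h⁻¹

k = ln(C₁/C₂) / (t₂ − t₁) = ln(0.00824/0.00130) / (76.1 − 26.6)
  = 1.847 / 49.50 = 0.03731 h⁻¹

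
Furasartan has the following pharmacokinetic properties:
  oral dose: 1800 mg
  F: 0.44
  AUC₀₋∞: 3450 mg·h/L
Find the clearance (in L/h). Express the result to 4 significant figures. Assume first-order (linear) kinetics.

0.2296 L/h

CL = F·Dose / AUC = 0.44 × 1800 / 3450 = 0.2296 L/h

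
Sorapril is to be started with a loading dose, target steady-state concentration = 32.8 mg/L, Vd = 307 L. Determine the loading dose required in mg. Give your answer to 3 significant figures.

LD = Css × Vd = 32.8 × 307 = 10070 mg

10100 mg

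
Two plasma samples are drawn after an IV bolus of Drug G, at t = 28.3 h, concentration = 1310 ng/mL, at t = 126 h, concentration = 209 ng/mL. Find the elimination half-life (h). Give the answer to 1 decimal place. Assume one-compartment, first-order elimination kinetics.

36.9 h

k = ln(C₁/C₂) / (t₂ − t₁) = ln(1310/209) / (126 − 28.3)
  = 1.835 / 97.70 = 0.01878 h⁻¹
t½ = ln2 / k = 0.693147 / 0.01878 = 36.91 h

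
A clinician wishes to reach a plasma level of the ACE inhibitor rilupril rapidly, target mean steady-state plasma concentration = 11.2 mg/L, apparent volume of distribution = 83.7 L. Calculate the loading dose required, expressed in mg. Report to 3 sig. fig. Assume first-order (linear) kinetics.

937 mg

LD = Css × Vd = 11.2 × 83.7 = 937.4 mg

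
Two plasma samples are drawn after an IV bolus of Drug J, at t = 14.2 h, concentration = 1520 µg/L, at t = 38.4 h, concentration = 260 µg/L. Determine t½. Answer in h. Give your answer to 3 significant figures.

k = ln(C₁/C₂) / (t₂ − t₁) = ln(1520/260) / (38.4 − 14.2)
  = 1.766 / 24.20 = 0.07298 h⁻¹
t½ = ln2 / k = 0.693147 / 0.07298 = 9.498 h

9.50 h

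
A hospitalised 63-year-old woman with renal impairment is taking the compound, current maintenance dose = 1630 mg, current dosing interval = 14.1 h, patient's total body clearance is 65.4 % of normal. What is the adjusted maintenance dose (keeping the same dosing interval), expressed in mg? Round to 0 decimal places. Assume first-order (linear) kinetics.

1066 mg

To keep the same average steady-state level, dosing rate must scale with clearance.
CL ratio = 65.4 / 100 = 0.6540
New dose (same interval) = 1630 × 0.6540 = 1066 mg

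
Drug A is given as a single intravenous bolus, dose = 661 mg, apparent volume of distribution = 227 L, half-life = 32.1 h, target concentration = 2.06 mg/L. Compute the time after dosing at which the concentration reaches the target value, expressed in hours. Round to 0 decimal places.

16 h

C₀ = Dose / Vd = 661.0 / 227 = 2.912 mg/L
k = ln2 / t½ = 0.693147 / 32.1 = 0.02159 h⁻¹
t = ln(C₀ / C) / k = ln(2.912 / 2.06) / 0.02159
  = ln(1.414) / 0.02159 = 0.3464 / 0.02159 = 16.04 h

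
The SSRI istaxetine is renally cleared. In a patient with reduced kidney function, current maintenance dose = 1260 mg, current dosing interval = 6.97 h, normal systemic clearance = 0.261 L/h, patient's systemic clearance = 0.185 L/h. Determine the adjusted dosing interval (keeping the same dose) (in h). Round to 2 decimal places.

9.83 h

To keep the same average steady-state level, dosing rate must scale with clearance.
CL ratio = 0.185 / 0.261 = 0.7088
New interval (same dose) = 6.97 / 0.7088 = 9.834 h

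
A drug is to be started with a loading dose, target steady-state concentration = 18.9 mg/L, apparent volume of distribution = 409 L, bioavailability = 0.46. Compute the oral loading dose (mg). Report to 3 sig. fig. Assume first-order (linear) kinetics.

LD = Css × Vd / F = 18.9 × 409 / 0.46 = 16800 mg

16800 mg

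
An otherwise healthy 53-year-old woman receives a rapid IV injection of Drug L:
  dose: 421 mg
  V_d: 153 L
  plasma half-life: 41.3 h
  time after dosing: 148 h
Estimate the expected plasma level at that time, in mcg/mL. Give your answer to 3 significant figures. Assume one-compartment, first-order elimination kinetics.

C₀ = Dose / Vd = 421.0 / 153 = 2.752 mg/L
k = ln2 / t½ = 0.693147 / 41.3 = 0.01678 h⁻¹
C = C₀ · e^(−k·t) = 2.752 × e^(−0.01678 × 148)
  = 2.752 × 0.08346 = 0.2297 mg/L
(0.2297 mg/L = 0.2297 mcg/mL)

0.230 mcg/mL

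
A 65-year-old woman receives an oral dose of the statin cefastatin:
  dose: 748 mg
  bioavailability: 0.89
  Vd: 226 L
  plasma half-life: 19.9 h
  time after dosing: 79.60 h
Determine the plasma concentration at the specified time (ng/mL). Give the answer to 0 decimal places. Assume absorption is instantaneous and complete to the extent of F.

Amount reaching circulation = F × Dose = 0.89 × 748.0 = 665.7 mg
C₀ = F·Dose / Vd = 665.7 / 226 = 2.946 mg/L
k = ln2 / t½ = 0.693147 / 19.9 = 0.03483 h⁻¹
t / t½ = 79.60 / 19.9 = 4 half-lives
C = C₀ × (1/2)^4 = 2.946 × 0.06250 = 0.1841 mg/L
Convert: 0.1841 mg/L × 1000 = 184.1 ng/mL

184 ng/mL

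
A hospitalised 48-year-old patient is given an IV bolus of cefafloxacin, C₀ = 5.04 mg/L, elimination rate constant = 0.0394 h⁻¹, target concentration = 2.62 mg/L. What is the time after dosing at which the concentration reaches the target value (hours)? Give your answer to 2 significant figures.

17 h

t = ln(C₀ / C) / k = ln(5.040 / 2.62) / 0.03940
  = ln(1.924) / 0.03940 = 0.6544 / 0.03940 = 16.61 h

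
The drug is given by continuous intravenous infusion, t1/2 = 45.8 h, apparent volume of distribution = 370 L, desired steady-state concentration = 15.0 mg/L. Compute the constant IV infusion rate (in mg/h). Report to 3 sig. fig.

84.0 mg/h

k = ln2 / t½ = 0.693147 / 45.8 = 0.01513 h⁻¹
CL = k × Vd = 0.01513 × 370 = 5.598 L/h
At steady state, infusion rate R₀ = Css × CL = 15.0 × 5.598 = 83.97 mg/h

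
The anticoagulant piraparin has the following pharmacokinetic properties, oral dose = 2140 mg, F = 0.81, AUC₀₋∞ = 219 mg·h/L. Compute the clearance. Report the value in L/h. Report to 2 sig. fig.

CL = F·Dose / AUC = 0.81 × 2140 / 219 = 7.915 L/h

7.9 L/h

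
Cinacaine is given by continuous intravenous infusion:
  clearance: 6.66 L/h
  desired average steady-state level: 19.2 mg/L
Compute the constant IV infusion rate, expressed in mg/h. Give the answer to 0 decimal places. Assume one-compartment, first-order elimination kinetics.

At steady state, infusion rate R₀ = Css × CL = 19.2 × 6.660 = 127.9 mg/h

128 mg/h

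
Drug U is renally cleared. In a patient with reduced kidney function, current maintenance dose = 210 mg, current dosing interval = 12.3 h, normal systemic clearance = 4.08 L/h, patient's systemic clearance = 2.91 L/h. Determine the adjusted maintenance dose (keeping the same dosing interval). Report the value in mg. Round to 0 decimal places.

To keep the same average steady-state level, dosing rate must scale with clearance.
CL ratio = 2.91 / 4.08 = 0.7132
New dose (same interval) = 210 × 0.7132 = 149.8 mg

150 mg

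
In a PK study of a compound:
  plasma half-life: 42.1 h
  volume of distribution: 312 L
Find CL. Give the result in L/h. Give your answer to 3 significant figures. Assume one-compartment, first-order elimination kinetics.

k = ln2 / t½ = 0.693147 / 42.1 = 0.01646 h⁻¹
CL = k × Vd = 0.01646 × 312 = 5.136 L/h

5.14 L/h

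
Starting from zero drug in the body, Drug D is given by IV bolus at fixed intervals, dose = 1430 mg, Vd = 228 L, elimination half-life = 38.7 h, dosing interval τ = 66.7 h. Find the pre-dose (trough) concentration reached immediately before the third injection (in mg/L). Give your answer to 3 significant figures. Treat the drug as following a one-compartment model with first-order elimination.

2.47 mg/L

C₀ per dose = Dose / Vd = 1430 / 228 = 6.272 mg/L
k = ln2 / t½ = 0.693147 / 38.7 = 0.01791 h⁻¹
Fraction remaining after one interval: r = e^(−kτ) = e^(−0.01791 × 66.7) = 0.3028
Before dose 3, 2 doses have been given (aged 1τ, 2τ).
C_trough = C₀ × (r + r²) = 6.272 × (0.3028 + 0.09169) = 2.474 mg/L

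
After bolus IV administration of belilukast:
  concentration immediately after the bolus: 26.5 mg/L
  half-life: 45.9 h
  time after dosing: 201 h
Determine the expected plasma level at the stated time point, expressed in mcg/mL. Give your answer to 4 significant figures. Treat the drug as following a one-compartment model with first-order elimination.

1.274 mcg/mL

k = ln2 / t½ = 0.693147 / 45.9 = 0.01510 h⁻¹
C = C₀ · e^(−k·t) = 26.50 × e^(−0.01510 × 201)
  = 26.50 × 0.04807 = 1.274 mg/L
(1.274 mg/L = 1.274 mcg/mL)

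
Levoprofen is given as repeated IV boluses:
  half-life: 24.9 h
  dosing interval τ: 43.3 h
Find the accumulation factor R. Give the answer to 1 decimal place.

1.4

k = ln2 / t½ = 0.693147 / 24.9 = 0.02784 h⁻¹
e^(−kτ) = e^(−0.02784 × 43.3) = 0.2996
Accumulation ratio R = 1 / (1 − e^(−kτ)) = 1 / (1 − 0.2996) = 1.428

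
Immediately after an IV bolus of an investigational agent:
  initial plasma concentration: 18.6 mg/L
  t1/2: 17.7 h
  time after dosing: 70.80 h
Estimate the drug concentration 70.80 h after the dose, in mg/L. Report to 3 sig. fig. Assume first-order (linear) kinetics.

1.16 mg/L

k = ln2 / t½ = 0.693147 / 17.7 = 0.03916 h⁻¹
t / t½ = 70.80 / 17.7 = 4 half-lives
C = C₀ × (1/2)^4 = 18.60 × 0.06250 = 1.163 mg/L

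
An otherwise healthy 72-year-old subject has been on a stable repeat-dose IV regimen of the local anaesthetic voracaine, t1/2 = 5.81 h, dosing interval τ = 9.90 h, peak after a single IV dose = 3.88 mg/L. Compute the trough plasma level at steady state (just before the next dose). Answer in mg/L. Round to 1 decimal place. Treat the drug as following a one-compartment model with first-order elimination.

k = ln2 / t½ = 0.693147 / 5.81 = 0.1193 h⁻¹
e^(−kτ) = e^(−0.1193 × 9.90) = 0.3070
Accumulation ratio R = 1 / (1 − e^(−kτ)) = 1 / (1 − 0.3070) = 1.443
Steady-state trough = C₀ × R × e^(−kτ) = 3.88 × 1.443 × 0.3070 = 1.719 mg/L

1.7 mg/L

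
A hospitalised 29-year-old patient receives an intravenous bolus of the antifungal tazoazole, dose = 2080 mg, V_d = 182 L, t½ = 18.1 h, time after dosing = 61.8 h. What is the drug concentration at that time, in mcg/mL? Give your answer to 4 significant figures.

C₀ = Dose / Vd = 2080 / 182 = 11.43 mg/L
k = ln2 / t½ = 0.693147 / 18.1 = 0.03830 h⁻¹
C = C₀ · e^(−k·t) = 11.43 × e^(−0.03830 × 61.8)
  = 11.43 × 0.09377 = 1.072 mg/L
(1.072 mg/L = 1.072 mcg/mL)

1.072 mcg/mL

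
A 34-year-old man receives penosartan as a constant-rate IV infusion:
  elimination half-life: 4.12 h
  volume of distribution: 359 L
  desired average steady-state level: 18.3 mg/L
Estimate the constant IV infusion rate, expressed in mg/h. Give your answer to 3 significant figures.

k = ln2 / t½ = 0.693147 / 4.12 = 0.1682 h⁻¹
CL = k × Vd = 0.1682 × 359 = 60.38 L/h
At steady state, infusion rate R₀ = Css × CL = 18.3 × 60.38 = 1105 mg/h

1110 mg/h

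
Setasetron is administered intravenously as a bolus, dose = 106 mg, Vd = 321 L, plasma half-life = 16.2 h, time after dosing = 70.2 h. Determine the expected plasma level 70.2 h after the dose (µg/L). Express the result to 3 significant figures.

C₀ = Dose / Vd = 106.0 / 321 = 0.3302 mg/L
k = ln2 / t½ = 0.693147 / 16.2 = 0.04279 h⁻¹
C = C₀ · e^(−k·t) = 0.3302 × e^(−0.04279 × 70.2)
  = 0.3302 × 0.04960 = 0.01638 mg/L
Convert: 0.01638 mg/L × 1000 = 16.38 µg/L

16.4 µg/L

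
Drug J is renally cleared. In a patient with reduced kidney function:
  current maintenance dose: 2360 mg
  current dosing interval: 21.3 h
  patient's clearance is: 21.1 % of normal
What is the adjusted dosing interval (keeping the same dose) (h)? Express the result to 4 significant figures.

100.9 h

To keep the same average steady-state level, dosing rate must scale with clearance.
CL ratio = 21.1 / 100 = 0.2110
New interval (same dose) = 21.3 / 0.2110 = 100.9 h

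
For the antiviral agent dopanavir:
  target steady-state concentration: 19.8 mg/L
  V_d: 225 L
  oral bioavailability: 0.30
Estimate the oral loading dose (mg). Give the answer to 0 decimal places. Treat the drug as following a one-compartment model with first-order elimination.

14850 mg

LD = Css × Vd / F = 19.8 × 225 / 0.30 = 14850 mg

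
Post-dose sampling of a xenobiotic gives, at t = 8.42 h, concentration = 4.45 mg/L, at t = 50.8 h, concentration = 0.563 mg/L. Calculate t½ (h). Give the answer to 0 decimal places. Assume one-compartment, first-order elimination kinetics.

14 h

k = ln(C₁/C₂) / (t₂ − t₁) = ln(4.45/0.563) / (50.8 − 8.42)
  = 2.067 / 42.38 = 0.04877 h⁻¹
t½ = ln2 / k = 0.693147 / 0.04877 = 14.21 h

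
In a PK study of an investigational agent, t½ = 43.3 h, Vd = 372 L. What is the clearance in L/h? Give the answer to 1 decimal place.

k = ln2 / t½ = 0.693147 / 43.3 = 0.01601 h⁻¹
CL = k × Vd = 0.01601 × 372 = 5.956 L/h

6.0 L/h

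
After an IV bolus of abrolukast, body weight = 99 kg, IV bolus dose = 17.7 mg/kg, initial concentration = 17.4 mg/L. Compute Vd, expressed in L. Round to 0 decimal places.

Dose = 17.7 × 99 = 1752 mg
Vd = Dose / C₀ = 1752 / 17.4 = 100.7 L

101 L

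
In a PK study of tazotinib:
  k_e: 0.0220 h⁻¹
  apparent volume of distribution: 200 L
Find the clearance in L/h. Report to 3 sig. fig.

CL = k × Vd = 0.0220 × 200 = 4.400 L/h

4.40 L/h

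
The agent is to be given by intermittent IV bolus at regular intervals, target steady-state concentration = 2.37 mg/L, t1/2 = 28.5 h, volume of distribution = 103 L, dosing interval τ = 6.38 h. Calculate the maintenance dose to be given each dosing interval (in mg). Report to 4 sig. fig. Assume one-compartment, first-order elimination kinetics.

k = ln2 / t½ = 0.693147 / 28.5 = 0.02432 h⁻¹
CL = k × Vd = 0.02432 × 103 = 2.505 L/h
At steady state, Dose/τ = Css × CL.
Dose = Css × CL × τ = 2.37 × 2.505 × 6.38 = 37.88 mg

37.88 mg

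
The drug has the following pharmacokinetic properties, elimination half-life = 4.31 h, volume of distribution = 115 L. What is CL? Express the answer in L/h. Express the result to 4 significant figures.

18.49 L/h

k = ln2 / t½ = 0.693147 / 4.31 = 0.1608 h⁻¹
CL = k × Vd = 0.1608 × 115 = 18.49 L/h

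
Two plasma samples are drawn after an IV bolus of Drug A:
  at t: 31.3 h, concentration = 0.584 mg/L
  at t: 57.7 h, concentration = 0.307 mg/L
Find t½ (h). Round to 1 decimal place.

28.5 h

k = ln(C₁/C₂) / (t₂ − t₁) = ln(0.584/0.307) / (57.7 − 31.3)
  = 0.6431 / 26.40 = 0.02436 h⁻¹
t½ = ln2 / k = 0.693147 / 0.02436 = 28.45 h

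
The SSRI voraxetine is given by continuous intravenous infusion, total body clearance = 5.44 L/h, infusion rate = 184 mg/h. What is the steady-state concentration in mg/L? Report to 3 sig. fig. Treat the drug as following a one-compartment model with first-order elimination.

At steady state Css = R₀ / CL = 184 / 5.440 = 33.82 mg/L

33.8 mg/L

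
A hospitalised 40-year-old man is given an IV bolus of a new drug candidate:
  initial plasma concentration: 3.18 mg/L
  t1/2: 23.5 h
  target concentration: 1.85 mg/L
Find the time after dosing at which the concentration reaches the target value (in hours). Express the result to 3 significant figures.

18.4 h

k = ln2 / t½ = 0.693147 / 23.5 = 0.02950 h⁻¹
t = ln(C₀ / C) / k = ln(3.180 / 1.85) / 0.02950
  = ln(1.719) / 0.02950 = 0.5417 / 0.02950 = 18.36 h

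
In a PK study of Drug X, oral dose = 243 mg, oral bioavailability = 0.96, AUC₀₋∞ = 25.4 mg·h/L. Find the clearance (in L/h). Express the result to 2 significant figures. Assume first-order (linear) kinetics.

9.2 L/h

CL = F·Dose / AUC = 0.96 × 243 / 25.4 = 9.184 L/h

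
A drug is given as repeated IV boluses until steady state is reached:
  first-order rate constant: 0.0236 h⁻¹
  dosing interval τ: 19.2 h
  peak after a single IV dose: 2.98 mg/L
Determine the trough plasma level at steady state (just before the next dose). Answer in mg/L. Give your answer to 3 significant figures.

5.20 mg/L

e^(−kτ) = e^(−0.02360 × 19.2) = 0.6356
Accumulation ratio R = 1 / (1 − e^(−kτ)) = 1 / (1 − 0.6356) = 2.744
Steady-state trough = C₀ × R × e^(−kτ) = 2.98 × 2.744 × 0.6356 = 5.197 mg/L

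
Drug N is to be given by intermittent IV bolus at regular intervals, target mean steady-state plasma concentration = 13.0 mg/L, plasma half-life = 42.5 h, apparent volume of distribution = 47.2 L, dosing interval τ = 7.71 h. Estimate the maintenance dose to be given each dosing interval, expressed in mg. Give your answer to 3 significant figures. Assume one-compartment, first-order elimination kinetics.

77.2 mg

k = ln2 / t½ = 0.693147 / 42.5 = 0.01631 h⁻¹
CL = k × Vd = 0.01631 × 47.2 = 0.7698 L/h
At steady state, Dose/τ = Css × CL.
Dose = Css × CL × τ = 13.0 × 0.7698 × 7.71 = 77.16 mg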